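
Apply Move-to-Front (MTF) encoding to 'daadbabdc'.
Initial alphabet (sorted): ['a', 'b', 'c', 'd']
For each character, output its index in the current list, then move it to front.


MTF encoding:
'd': index 3 in ['a', 'b', 'c', 'd'] -> ['d', 'a', 'b', 'c']
'a': index 1 in ['d', 'a', 'b', 'c'] -> ['a', 'd', 'b', 'c']
'a': index 0 in ['a', 'd', 'b', 'c'] -> ['a', 'd', 'b', 'c']
'd': index 1 in ['a', 'd', 'b', 'c'] -> ['d', 'a', 'b', 'c']
'b': index 2 in ['d', 'a', 'b', 'c'] -> ['b', 'd', 'a', 'c']
'a': index 2 in ['b', 'd', 'a', 'c'] -> ['a', 'b', 'd', 'c']
'b': index 1 in ['a', 'b', 'd', 'c'] -> ['b', 'a', 'd', 'c']
'd': index 2 in ['b', 'a', 'd', 'c'] -> ['d', 'b', 'a', 'c']
'c': index 3 in ['d', 'b', 'a', 'c'] -> ['c', 'd', 'b', 'a']


Output: [3, 1, 0, 1, 2, 2, 1, 2, 3]


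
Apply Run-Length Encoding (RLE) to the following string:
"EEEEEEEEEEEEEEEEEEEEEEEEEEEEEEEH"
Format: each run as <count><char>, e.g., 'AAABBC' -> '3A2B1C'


Scanning runs left to right:
  i=0: run of 'E' x 31 -> '31E'
  i=31: run of 'H' x 1 -> '1H'

RLE = 31E1H


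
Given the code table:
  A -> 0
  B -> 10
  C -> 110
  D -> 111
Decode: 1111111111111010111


Decoding:
111 -> D
111 -> D
111 -> D
111 -> D
10 -> B
10 -> B
111 -> D


Result: DDDDBBD


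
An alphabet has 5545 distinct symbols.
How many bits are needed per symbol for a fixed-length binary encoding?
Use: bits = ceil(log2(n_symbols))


log2(5545) = 12.437
Bracket: 2^12 = 4096 < 5545 <= 2^13 = 8192
So ceil(log2(5545)) = 13

bits = ceil(log2(5545)) = ceil(12.437) = 13 bits


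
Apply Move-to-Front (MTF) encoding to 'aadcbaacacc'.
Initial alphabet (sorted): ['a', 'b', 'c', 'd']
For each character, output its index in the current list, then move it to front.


MTF encoding:
'a': index 0 in ['a', 'b', 'c', 'd'] -> ['a', 'b', 'c', 'd']
'a': index 0 in ['a', 'b', 'c', 'd'] -> ['a', 'b', 'c', 'd']
'd': index 3 in ['a', 'b', 'c', 'd'] -> ['d', 'a', 'b', 'c']
'c': index 3 in ['d', 'a', 'b', 'c'] -> ['c', 'd', 'a', 'b']
'b': index 3 in ['c', 'd', 'a', 'b'] -> ['b', 'c', 'd', 'a']
'a': index 3 in ['b', 'c', 'd', 'a'] -> ['a', 'b', 'c', 'd']
'a': index 0 in ['a', 'b', 'c', 'd'] -> ['a', 'b', 'c', 'd']
'c': index 2 in ['a', 'b', 'c', 'd'] -> ['c', 'a', 'b', 'd']
'a': index 1 in ['c', 'a', 'b', 'd'] -> ['a', 'c', 'b', 'd']
'c': index 1 in ['a', 'c', 'b', 'd'] -> ['c', 'a', 'b', 'd']
'c': index 0 in ['c', 'a', 'b', 'd'] -> ['c', 'a', 'b', 'd']


Output: [0, 0, 3, 3, 3, 3, 0, 2, 1, 1, 0]


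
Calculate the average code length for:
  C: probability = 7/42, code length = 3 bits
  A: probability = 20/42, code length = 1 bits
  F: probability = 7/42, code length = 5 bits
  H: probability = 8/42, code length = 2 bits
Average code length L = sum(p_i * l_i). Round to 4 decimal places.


Weighted contributions p_i * l_i:
  C: (7/42) * 3 = 21/42
  A: (20/42) * 1 = 20/42
  F: (7/42) * 5 = 35/42
  H: (8/42) * 2 = 16/42
Sum = (21 + 20 + 35 + 16)/42 = 92/42

L = 92/42 = 2.1905 bits/symbol


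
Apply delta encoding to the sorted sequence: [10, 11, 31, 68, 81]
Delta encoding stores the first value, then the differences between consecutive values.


First value: 10
Deltas:
  11 - 10 = 1
  31 - 11 = 20
  68 - 31 = 37
  81 - 68 = 13


Delta encoded: [10, 1, 20, 37, 13]


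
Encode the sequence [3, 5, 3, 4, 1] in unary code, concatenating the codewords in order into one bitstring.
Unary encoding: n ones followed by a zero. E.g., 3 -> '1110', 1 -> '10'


Encode each number as n ones followed by a terminating 0:
  3 -> 1110 (4 bits)
  5 -> 111110 (6 bits)
  3 -> 1110 (4 bits)
  4 -> 11110 (5 bits)
  1 -> 10 (2 bits)
Total length = 4 + 6 + 4 + 5 + 2 = 21 bits.

Unary([3, 5, 3, 4, 1]) = 111011111011101111010 (21 bits)


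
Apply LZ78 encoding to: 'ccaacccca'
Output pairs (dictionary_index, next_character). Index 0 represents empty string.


LZ78 encoding steps:
Dictionary: {0: ''}
Step 1: w='' (idx 0), next='c' -> output (0, 'c'), add 'c' as idx 1
Step 2: w='c' (idx 1), next='a' -> output (1, 'a'), add 'ca' as idx 2
Step 3: w='' (idx 0), next='a' -> output (0, 'a'), add 'a' as idx 3
Step 4: w='c' (idx 1), next='c' -> output (1, 'c'), add 'cc' as idx 4
Step 5: w='cc' (idx 4), next='a' -> output (4, 'a'), add 'cca' as idx 5


Encoded: [(0, 'c'), (1, 'a'), (0, 'a'), (1, 'c'), (4, 'a')]


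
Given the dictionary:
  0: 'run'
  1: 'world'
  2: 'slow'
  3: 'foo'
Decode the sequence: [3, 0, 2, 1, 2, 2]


Look up each index in the dictionary:
  3 -> 'foo'
  0 -> 'run'
  2 -> 'slow'
  1 -> 'world'
  2 -> 'slow'
  2 -> 'slow'

Decoded: "foo run slow world slow slow"


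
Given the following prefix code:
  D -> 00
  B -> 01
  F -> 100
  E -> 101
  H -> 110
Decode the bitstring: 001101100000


Decoding step by step:
Bits 00 -> D
Bits 110 -> H
Bits 110 -> H
Bits 00 -> D
Bits 00 -> D


Decoded message: DHHDD


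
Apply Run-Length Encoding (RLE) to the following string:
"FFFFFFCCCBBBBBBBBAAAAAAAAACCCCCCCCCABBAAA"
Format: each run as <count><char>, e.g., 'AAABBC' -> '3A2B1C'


Scanning runs left to right:
  i=0: run of 'F' x 6 -> '6F'
  i=6: run of 'C' x 3 -> '3C'
  i=9: run of 'B' x 8 -> '8B'
  i=17: run of 'A' x 9 -> '9A'
  i=26: run of 'C' x 9 -> '9C'
  i=35: run of 'A' x 1 -> '1A'
  i=36: run of 'B' x 2 -> '2B'
  i=38: run of 'A' x 3 -> '3A'

RLE = 6F3C8B9A9C1A2B3A


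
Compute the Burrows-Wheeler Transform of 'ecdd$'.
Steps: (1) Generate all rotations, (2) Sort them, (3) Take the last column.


Rotations (sorted):
  0: $ecdd -> last char: d
  1: cdd$e -> last char: e
  2: d$ecd -> last char: d
  3: dd$ec -> last char: c
  4: ecdd$ -> last char: $


BWT = dedc$


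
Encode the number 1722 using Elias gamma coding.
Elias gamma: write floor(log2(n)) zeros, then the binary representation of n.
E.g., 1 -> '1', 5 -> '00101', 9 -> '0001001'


num_bits = floor(log2(1722)) + 1 = 11
leading_zeros = num_bits - 1 = 10
binary(1722) = 11010111010

Elias gamma(1722) = '0000000000' + '11010111010' = 000000000011010111010 (21 bits)


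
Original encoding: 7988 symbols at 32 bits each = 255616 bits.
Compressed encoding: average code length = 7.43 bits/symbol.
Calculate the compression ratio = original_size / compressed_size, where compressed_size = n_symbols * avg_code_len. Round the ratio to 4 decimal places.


original_size = n_symbols * orig_bits = 7988 * 32 = 255616 bits
compressed_size = n_symbols * avg_code_len = 7988 * 7.43 = 59350.84 bits
ratio = original_size / compressed_size = 255616 / 59350.84 = 4.3069

Compression ratio = 4.3069


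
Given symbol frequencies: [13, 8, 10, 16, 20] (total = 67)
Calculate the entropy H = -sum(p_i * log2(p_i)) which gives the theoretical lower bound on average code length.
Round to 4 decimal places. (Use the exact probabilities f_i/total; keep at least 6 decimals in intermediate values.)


Per-symbol terms -p_i * log2(p_i) with p_i = f_i/67:
  p = 13/67 = 0.194030: log2(p) = -2.365649, -p*log2(p) = 0.459007
  p = 8/67 = 0.119403: log2(p) = -3.066089, -p*log2(p) = 0.366100
  p = 10/67 = 0.149254: log2(p) = -2.744161, -p*log2(p) = 0.409576
  p = 16/67 = 0.238806: log2(p) = -2.066089, -p*log2(p) = 0.493394
  p = 20/67 = 0.298507: log2(p) = -1.744161, -p*log2(p) = 0.520645
H = 0.459007 + 0.366100 + 0.409576 + 0.493394 + 0.520645 = 2.248722

H = 2.2487 bits/symbol


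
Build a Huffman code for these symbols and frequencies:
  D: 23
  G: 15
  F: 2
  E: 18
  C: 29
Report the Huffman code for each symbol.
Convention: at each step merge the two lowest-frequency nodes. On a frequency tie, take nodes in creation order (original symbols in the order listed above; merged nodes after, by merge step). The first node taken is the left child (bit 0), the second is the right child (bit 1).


Huffman tree construction:
Step 1: Merge F(2) + G(15) = 17
Step 2: Merge (F+G)(17) + E(18) = 35
Step 3: Merge D(23) + C(29) = 52
Step 4: Merge ((F+G)+E)(35) + (D+C)(52) = 87
Read each symbol's code off the tree from the root (left child = 0, right child = 1).

Codes:
  D: 10 (length 2)
  G: 001 (length 3)
  F: 000 (length 3)
  E: 01 (length 2)
  C: 11 (length 2)
Average code length: 191/87 = 2.1954 bits/symbol


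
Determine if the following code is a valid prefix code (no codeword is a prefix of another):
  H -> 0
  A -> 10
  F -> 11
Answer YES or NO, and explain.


Checking each pair (does one codeword prefix another?):
  H='0' vs A='10': no prefix
  H='0' vs F='11': no prefix
  A='10' vs H='0': no prefix
  A='10' vs F='11': no prefix
  F='11' vs H='0': no prefix
  F='11' vs A='10': no prefix
No violation found over all pairs.

YES -- this is a valid prefix code. No codeword is a prefix of any other codeword.


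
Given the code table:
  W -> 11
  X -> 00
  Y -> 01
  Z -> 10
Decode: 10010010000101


Decoding:
10 -> Z
01 -> Y
00 -> X
10 -> Z
00 -> X
01 -> Y
01 -> Y


Result: ZYXZXYY


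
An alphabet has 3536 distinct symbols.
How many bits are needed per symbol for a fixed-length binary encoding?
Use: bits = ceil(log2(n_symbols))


log2(3536) = 11.7879
Bracket: 2^11 = 2048 < 3536 <= 2^12 = 4096
So ceil(log2(3536)) = 12

bits = ceil(log2(3536)) = ceil(11.7879) = 12 bits


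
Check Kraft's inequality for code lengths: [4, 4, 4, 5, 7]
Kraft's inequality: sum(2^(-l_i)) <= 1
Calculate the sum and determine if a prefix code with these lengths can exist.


Sum = 2^(-4) + 2^(-4) + 2^(-4) + 2^(-5) + 2^(-7)
    = 0.0625 + 0.0625 + 0.0625 + 0.03125 + 0.0078125
    = 29/128 = 0.2265625
Since 0.2265625 <= 1, Kraft's inequality IS satisfied.
A prefix code with these lengths CAN exist.

Kraft sum = 0.2265625. Satisfied.


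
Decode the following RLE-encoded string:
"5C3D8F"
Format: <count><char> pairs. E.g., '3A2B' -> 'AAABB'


Expanding each <count><char> pair:
  5C -> 'CCCCC'
  3D -> 'DDD'
  8F -> 'FFFFFFFF'

Decoded = CCCCCDDDFFFFFFFF


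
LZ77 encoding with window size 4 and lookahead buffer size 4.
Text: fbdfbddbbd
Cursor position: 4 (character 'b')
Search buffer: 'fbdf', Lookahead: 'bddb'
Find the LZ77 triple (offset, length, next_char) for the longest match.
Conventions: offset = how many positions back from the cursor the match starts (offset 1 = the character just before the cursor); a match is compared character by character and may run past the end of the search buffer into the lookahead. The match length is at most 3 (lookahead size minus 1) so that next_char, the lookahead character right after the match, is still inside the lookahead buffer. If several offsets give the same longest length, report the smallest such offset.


Try each offset into the search buffer:
  offset=1 (pos 3, char 'f'): match length 0
  offset=2 (pos 2, char 'd'): match length 0
  offset=3 (pos 1, char 'b'): match length 2
  offset=4 (pos 0, char 'f'): match length 0
Longest match has length 2 at offset 3.
next_char = character at position 4 + 2 = 6 -> 'd'

Best match: offset=3, length=2 (matching 'bd' starting at position 1)
LZ77 triple: (3, 2, 'd')


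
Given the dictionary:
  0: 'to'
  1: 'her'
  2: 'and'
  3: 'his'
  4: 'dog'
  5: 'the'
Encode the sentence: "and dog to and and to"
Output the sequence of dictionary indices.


Look up each word in the dictionary:
  'and' -> 2
  'dog' -> 4
  'to' -> 0
  'and' -> 2
  'and' -> 2
  'to' -> 0

Encoded: [2, 4, 0, 2, 2, 0]


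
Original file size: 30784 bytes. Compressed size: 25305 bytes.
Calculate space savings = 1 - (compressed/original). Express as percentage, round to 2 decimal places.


ratio = compressed/original = 25305/30784 = 0.822018
savings = 1 - ratio = 1 - 0.822018 = 0.177982
as a percentage: 0.177982 * 100 = 17.8%

Space savings = 1 - 25305/30784 = 17.8%


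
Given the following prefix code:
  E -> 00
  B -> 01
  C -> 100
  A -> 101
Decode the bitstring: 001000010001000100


Decoding step by step:
Bits 00 -> E
Bits 100 -> C
Bits 00 -> E
Bits 100 -> C
Bits 01 -> B
Bits 00 -> E
Bits 01 -> B
Bits 00 -> E


Decoded message: ECECBEBE


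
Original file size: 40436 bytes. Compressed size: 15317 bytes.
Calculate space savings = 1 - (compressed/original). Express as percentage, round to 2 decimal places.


ratio = compressed/original = 15317/40436 = 0.378796
savings = 1 - ratio = 1 - 0.378796 = 0.621204
as a percentage: 0.621204 * 100 = 62.12%

Space savings = 1 - 15317/40436 = 62.12%


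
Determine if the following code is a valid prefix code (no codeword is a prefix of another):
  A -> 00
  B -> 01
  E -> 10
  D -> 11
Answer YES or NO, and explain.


Checking each pair (does one codeword prefix another?):
  A='00' vs B='01': no prefix
  A='00' vs E='10': no prefix
  A='00' vs D='11': no prefix
  B='01' vs A='00': no prefix
  B='01' vs E='10': no prefix
  B='01' vs D='11': no prefix
  E='10' vs A='00': no prefix
  E='10' vs B='01': no prefix
  E='10' vs D='11': no prefix
  D='11' vs A='00': no prefix
  D='11' vs B='01': no prefix
  D='11' vs E='10': no prefix
No violation found over all pairs.

YES -- this is a valid prefix code. No codeword is a prefix of any other codeword.


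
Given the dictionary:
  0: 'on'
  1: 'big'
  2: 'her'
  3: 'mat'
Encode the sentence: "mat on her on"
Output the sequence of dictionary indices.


Look up each word in the dictionary:
  'mat' -> 3
  'on' -> 0
  'her' -> 2
  'on' -> 0

Encoded: [3, 0, 2, 0]


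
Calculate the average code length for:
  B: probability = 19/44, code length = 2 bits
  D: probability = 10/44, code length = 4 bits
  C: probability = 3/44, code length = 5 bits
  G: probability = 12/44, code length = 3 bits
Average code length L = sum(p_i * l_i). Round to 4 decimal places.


Weighted contributions p_i * l_i:
  B: (19/44) * 2 = 38/44
  D: (10/44) * 4 = 40/44
  C: (3/44) * 5 = 15/44
  G: (12/44) * 3 = 36/44
Sum = (38 + 40 + 15 + 36)/44 = 129/44

L = 129/44 = 2.9318 bits/symbol


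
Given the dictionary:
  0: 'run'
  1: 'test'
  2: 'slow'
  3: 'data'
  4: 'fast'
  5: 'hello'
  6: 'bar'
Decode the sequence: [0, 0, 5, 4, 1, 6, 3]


Look up each index in the dictionary:
  0 -> 'run'
  0 -> 'run'
  5 -> 'hello'
  4 -> 'fast'
  1 -> 'test'
  6 -> 'bar'
  3 -> 'data'

Decoded: "run run hello fast test bar data"


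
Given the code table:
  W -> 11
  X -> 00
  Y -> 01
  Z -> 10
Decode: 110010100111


Decoding:
11 -> W
00 -> X
10 -> Z
10 -> Z
01 -> Y
11 -> W


Result: WXZZYW


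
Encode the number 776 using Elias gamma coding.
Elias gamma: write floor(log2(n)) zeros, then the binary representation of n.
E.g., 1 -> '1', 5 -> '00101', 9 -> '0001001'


num_bits = floor(log2(776)) + 1 = 10
leading_zeros = num_bits - 1 = 9
binary(776) = 1100001000

Elias gamma(776) = '000000000' + '1100001000' = 0000000001100001000 (19 bits)


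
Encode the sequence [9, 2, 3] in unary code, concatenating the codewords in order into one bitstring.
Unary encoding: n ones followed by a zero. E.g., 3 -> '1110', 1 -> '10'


Encode each number as n ones followed by a terminating 0:
  9 -> 1111111110 (10 bits)
  2 -> 110 (3 bits)
  3 -> 1110 (4 bits)
Total length = 10 + 3 + 4 = 17 bits.

Unary([9, 2, 3]) = 11111111101101110 (17 bits)


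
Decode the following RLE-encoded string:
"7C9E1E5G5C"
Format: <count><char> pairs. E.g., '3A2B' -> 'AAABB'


Expanding each <count><char> pair:
  7C -> 'CCCCCCC'
  9E -> 'EEEEEEEEE'
  1E -> 'E'
  5G -> 'GGGGG'
  5C -> 'CCCCC'

Decoded = CCCCCCCEEEEEEEEEEGGGGGCCCCC


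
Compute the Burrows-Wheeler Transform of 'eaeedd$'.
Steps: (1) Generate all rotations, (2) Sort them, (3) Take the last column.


Rotations (sorted):
  0: $eaeedd -> last char: d
  1: aeedd$e -> last char: e
  2: d$eaeed -> last char: d
  3: dd$eaee -> last char: e
  4: eaeedd$ -> last char: $
  5: edd$eae -> last char: e
  6: eedd$ea -> last char: a


BWT = dede$ea


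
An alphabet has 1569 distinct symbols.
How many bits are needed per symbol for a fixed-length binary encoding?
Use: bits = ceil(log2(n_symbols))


log2(1569) = 10.6156
Bracket: 2^10 = 1024 < 1569 <= 2^11 = 2048
So ceil(log2(1569)) = 11

bits = ceil(log2(1569)) = ceil(10.6156) = 11 bits


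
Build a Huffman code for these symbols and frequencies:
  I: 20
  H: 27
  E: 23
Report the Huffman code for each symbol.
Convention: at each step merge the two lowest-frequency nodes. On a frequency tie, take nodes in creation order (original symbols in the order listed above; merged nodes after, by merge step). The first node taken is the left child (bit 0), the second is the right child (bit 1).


Huffman tree construction:
Step 1: Merge I(20) + E(23) = 43
Step 2: Merge H(27) + (I+E)(43) = 70
Read each symbol's code off the tree from the root (left child = 0, right child = 1).

Codes:
  I: 10 (length 2)
  H: 0 (length 1)
  E: 11 (length 2)
Average code length: 113/70 = 1.6143 bits/symbol


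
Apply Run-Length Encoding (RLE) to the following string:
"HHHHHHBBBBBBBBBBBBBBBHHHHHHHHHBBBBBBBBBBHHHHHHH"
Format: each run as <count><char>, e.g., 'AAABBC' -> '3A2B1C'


Scanning runs left to right:
  i=0: run of 'H' x 6 -> '6H'
  i=6: run of 'B' x 15 -> '15B'
  i=21: run of 'H' x 9 -> '9H'
  i=30: run of 'B' x 10 -> '10B'
  i=40: run of 'H' x 7 -> '7H'

RLE = 6H15B9H10B7H


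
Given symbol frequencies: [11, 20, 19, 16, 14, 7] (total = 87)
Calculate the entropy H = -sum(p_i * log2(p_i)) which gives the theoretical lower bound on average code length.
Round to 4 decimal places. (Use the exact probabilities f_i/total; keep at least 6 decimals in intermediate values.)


Per-symbol terms -p_i * log2(p_i) with p_i = f_i/87:
  p = 11/87 = 0.126437: log2(p) = -2.983512, -p*log2(p) = 0.377226
  p = 20/87 = 0.229885: log2(p) = -2.121015, -p*log2(p) = 0.487590
  p = 19/87 = 0.218391: log2(p) = -2.195016, -p*log2(p) = 0.479371
  p = 16/87 = 0.183908: log2(p) = -2.442943, -p*log2(p) = 0.449277
  p = 14/87 = 0.160920: log2(p) = -2.635589, -p*log2(p) = 0.424118
  p = 7/87 = 0.080460: log2(p) = -3.635589, -p*log2(p) = 0.292519
H = 0.377226 + 0.487590 + 0.479371 + 0.449277 + 0.424118 + 0.292519 = 2.510101

H = 2.5101 bits/symbol


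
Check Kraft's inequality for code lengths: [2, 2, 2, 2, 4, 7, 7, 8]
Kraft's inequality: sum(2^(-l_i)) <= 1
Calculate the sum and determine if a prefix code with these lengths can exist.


Sum = 2^(-2) + 2^(-2) + 2^(-2) + 2^(-2) + 2^(-4) + 2^(-7) + 2^(-7) + 2^(-8)
    = 0.25 + 0.25 + 0.25 + 0.25 + 0.0625 + 0.0078125 + 0.0078125 + 0.00390625
    = 277/256 = 1.08203125
Since 1.08203125 > 1, Kraft's inequality is NOT satisfied.
A prefix code with these lengths CANNOT exist.

Kraft sum = 1.08203125. Not satisfied.


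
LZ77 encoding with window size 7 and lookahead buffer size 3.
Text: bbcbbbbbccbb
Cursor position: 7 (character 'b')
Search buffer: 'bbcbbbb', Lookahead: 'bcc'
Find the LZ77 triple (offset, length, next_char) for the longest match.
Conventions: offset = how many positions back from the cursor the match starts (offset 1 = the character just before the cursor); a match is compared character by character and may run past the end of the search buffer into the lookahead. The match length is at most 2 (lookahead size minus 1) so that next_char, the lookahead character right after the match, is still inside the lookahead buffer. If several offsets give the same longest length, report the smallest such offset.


Try each offset into the search buffer:
  offset=1 (pos 6, char 'b'): match length 1
  offset=2 (pos 5, char 'b'): match length 1
  offset=3 (pos 4, char 'b'): match length 1
  offset=4 (pos 3, char 'b'): match length 1
  offset=5 (pos 2, char 'c'): match length 0
  offset=6 (pos 1, char 'b'): match length 2
  offset=7 (pos 0, char 'b'): match length 1
Longest match has length 2 at offset 6.
next_char = character at position 7 + 2 = 9 -> 'c'

Best match: offset=6, length=2 (matching 'bc' starting at position 1)
LZ77 triple: (6, 2, 'c')


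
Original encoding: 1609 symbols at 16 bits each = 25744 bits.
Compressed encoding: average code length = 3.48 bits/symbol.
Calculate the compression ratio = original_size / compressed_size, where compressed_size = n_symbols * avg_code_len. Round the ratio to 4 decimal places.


original_size = n_symbols * orig_bits = 1609 * 16 = 25744 bits
compressed_size = n_symbols * avg_code_len = 1609 * 3.48 = 5599.32 bits
ratio = original_size / compressed_size = 25744 / 5599.32 = 4.5977

Compression ratio = 4.5977


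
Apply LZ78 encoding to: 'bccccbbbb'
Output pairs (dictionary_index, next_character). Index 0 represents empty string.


LZ78 encoding steps:
Dictionary: {0: ''}
Step 1: w='' (idx 0), next='b' -> output (0, 'b'), add 'b' as idx 1
Step 2: w='' (idx 0), next='c' -> output (0, 'c'), add 'c' as idx 2
Step 3: w='c' (idx 2), next='c' -> output (2, 'c'), add 'cc' as idx 3
Step 4: w='c' (idx 2), next='b' -> output (2, 'b'), add 'cb' as idx 4
Step 5: w='b' (idx 1), next='b' -> output (1, 'b'), add 'bb' as idx 5
Step 6: w='b' (idx 1), end of input -> output (1, '')


Encoded: [(0, 'b'), (0, 'c'), (2, 'c'), (2, 'b'), (1, 'b'), (1, '')]


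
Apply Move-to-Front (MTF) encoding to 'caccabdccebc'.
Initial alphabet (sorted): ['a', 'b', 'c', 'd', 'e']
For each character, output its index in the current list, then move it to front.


MTF encoding:
'c': index 2 in ['a', 'b', 'c', 'd', 'e'] -> ['c', 'a', 'b', 'd', 'e']
'a': index 1 in ['c', 'a', 'b', 'd', 'e'] -> ['a', 'c', 'b', 'd', 'e']
'c': index 1 in ['a', 'c', 'b', 'd', 'e'] -> ['c', 'a', 'b', 'd', 'e']
'c': index 0 in ['c', 'a', 'b', 'd', 'e'] -> ['c', 'a', 'b', 'd', 'e']
'a': index 1 in ['c', 'a', 'b', 'd', 'e'] -> ['a', 'c', 'b', 'd', 'e']
'b': index 2 in ['a', 'c', 'b', 'd', 'e'] -> ['b', 'a', 'c', 'd', 'e']
'd': index 3 in ['b', 'a', 'c', 'd', 'e'] -> ['d', 'b', 'a', 'c', 'e']
'c': index 3 in ['d', 'b', 'a', 'c', 'e'] -> ['c', 'd', 'b', 'a', 'e']
'c': index 0 in ['c', 'd', 'b', 'a', 'e'] -> ['c', 'd', 'b', 'a', 'e']
'e': index 4 in ['c', 'd', 'b', 'a', 'e'] -> ['e', 'c', 'd', 'b', 'a']
'b': index 3 in ['e', 'c', 'd', 'b', 'a'] -> ['b', 'e', 'c', 'd', 'a']
'c': index 2 in ['b', 'e', 'c', 'd', 'a'] -> ['c', 'b', 'e', 'd', 'a']


Output: [2, 1, 1, 0, 1, 2, 3, 3, 0, 4, 3, 2]


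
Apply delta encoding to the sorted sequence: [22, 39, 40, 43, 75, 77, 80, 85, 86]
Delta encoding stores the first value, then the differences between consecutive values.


First value: 22
Deltas:
  39 - 22 = 17
  40 - 39 = 1
  43 - 40 = 3
  75 - 43 = 32
  77 - 75 = 2
  80 - 77 = 3
  85 - 80 = 5
  86 - 85 = 1


Delta encoded: [22, 17, 1, 3, 32, 2, 3, 5, 1]


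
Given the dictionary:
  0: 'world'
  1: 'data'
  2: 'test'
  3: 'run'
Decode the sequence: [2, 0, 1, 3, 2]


Look up each index in the dictionary:
  2 -> 'test'
  0 -> 'world'
  1 -> 'data'
  3 -> 'run'
  2 -> 'test'

Decoded: "test world data run test"


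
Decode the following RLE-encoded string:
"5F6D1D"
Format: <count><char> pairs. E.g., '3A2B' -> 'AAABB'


Expanding each <count><char> pair:
  5F -> 'FFFFF'
  6D -> 'DDDDDD'
  1D -> 'D'

Decoded = FFFFFDDDDDDD


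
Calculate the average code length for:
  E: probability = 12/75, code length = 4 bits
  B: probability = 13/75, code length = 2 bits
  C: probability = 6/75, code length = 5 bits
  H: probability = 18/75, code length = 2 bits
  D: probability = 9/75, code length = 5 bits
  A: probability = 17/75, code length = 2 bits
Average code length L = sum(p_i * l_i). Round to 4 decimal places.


Weighted contributions p_i * l_i:
  E: (12/75) * 4 = 48/75
  B: (13/75) * 2 = 26/75
  C: (6/75) * 5 = 30/75
  H: (18/75) * 2 = 36/75
  D: (9/75) * 5 = 45/75
  A: (17/75) * 2 = 34/75
Sum = (48 + 26 + 30 + 36 + 45 + 34)/75 = 219/75

L = 219/75 = 2.9200 bits/symbol


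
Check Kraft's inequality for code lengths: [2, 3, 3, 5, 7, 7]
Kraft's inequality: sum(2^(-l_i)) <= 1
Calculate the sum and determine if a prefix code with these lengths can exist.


Sum = 2^(-2) + 2^(-3) + 2^(-3) + 2^(-5) + 2^(-7) + 2^(-7)
    = 0.25 + 0.125 + 0.125 + 0.03125 + 0.0078125 + 0.0078125
    = 70/128 = 0.546875
Since 0.546875 <= 1, Kraft's inequality IS satisfied.
A prefix code with these lengths CAN exist.

Kraft sum = 0.546875. Satisfied.


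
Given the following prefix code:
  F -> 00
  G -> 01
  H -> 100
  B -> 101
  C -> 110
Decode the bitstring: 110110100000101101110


Decoding step by step:
Bits 110 -> C
Bits 110 -> C
Bits 100 -> H
Bits 00 -> F
Bits 01 -> G
Bits 01 -> G
Bits 101 -> B
Bits 110 -> C


Decoded message: CCHFGGBC


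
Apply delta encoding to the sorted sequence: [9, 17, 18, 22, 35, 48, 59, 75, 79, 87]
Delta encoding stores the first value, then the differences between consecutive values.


First value: 9
Deltas:
  17 - 9 = 8
  18 - 17 = 1
  22 - 18 = 4
  35 - 22 = 13
  48 - 35 = 13
  59 - 48 = 11
  75 - 59 = 16
  79 - 75 = 4
  87 - 79 = 8


Delta encoded: [9, 8, 1, 4, 13, 13, 11, 16, 4, 8]


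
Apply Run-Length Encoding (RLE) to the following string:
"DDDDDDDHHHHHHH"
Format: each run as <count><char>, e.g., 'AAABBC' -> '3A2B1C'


Scanning runs left to right:
  i=0: run of 'D' x 7 -> '7D'
  i=7: run of 'H' x 7 -> '7H'

RLE = 7D7H


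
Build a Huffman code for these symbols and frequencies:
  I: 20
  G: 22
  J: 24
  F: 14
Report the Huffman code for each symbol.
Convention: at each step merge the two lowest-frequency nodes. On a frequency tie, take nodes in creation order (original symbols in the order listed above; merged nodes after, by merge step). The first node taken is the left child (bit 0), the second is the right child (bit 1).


Huffman tree construction:
Step 1: Merge F(14) + I(20) = 34
Step 2: Merge G(22) + J(24) = 46
Step 3: Merge (F+I)(34) + (G+J)(46) = 80
Read each symbol's code off the tree from the root (left child = 0, right child = 1).

Codes:
  I: 01 (length 2)
  G: 10 (length 2)
  J: 11 (length 2)
  F: 00 (length 2)
Average code length: 160/80 = 2.0000 bits/symbol


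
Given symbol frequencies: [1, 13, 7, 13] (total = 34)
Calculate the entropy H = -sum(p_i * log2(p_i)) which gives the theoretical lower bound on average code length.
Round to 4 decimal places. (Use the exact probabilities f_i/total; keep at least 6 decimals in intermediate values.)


Per-symbol terms -p_i * log2(p_i) with p_i = f_i/34:
  p = 1/34 = 0.029412: log2(p) = -5.087463, -p*log2(p) = 0.149631
  p = 13/34 = 0.382353: log2(p) = -1.387023, -p*log2(p) = 0.530332
  p = 7/34 = 0.205882: log2(p) = -2.280108, -p*log2(p) = 0.469434
  p = 13/34 = 0.382353: log2(p) = -1.387023, -p*log2(p) = 0.530332
H = 0.149631 + 0.530332 + 0.469434 + 0.530332 = 1.679729

H = 1.6797 bits/symbol


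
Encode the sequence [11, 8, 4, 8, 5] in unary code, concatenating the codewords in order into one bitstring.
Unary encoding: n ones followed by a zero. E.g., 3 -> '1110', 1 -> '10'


Encode each number as n ones followed by a terminating 0:
  11 -> 111111111110 (12 bits)
  8 -> 111111110 (9 bits)
  4 -> 11110 (5 bits)
  8 -> 111111110 (9 bits)
  5 -> 111110 (6 bits)
Total length = 12 + 9 + 5 + 9 + 6 = 41 bits.

Unary([11, 8, 4, 8, 5]) = 11111111111011111111011110111111110111110 (41 bits)


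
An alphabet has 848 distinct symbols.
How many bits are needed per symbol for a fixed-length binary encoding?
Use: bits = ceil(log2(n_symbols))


log2(848) = 9.7279
Bracket: 2^9 = 512 < 848 <= 2^10 = 1024
So ceil(log2(848)) = 10

bits = ceil(log2(848)) = ceil(9.7279) = 10 bits


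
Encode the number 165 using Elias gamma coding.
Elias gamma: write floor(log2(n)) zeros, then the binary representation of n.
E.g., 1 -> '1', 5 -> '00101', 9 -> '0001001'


num_bits = floor(log2(165)) + 1 = 8
leading_zeros = num_bits - 1 = 7
binary(165) = 10100101

Elias gamma(165) = '0000000' + '10100101' = 000000010100101 (15 bits)


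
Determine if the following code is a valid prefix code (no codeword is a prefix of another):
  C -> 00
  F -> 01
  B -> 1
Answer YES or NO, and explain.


Checking each pair (does one codeword prefix another?):
  C='00' vs F='01': no prefix
  C='00' vs B='1': no prefix
  F='01' vs C='00': no prefix
  F='01' vs B='1': no prefix
  B='1' vs C='00': no prefix
  B='1' vs F='01': no prefix
No violation found over all pairs.

YES -- this is a valid prefix code. No codeword is a prefix of any other codeword.


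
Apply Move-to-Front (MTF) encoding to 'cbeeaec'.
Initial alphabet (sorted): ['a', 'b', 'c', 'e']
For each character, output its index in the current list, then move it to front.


MTF encoding:
'c': index 2 in ['a', 'b', 'c', 'e'] -> ['c', 'a', 'b', 'e']
'b': index 2 in ['c', 'a', 'b', 'e'] -> ['b', 'c', 'a', 'e']
'e': index 3 in ['b', 'c', 'a', 'e'] -> ['e', 'b', 'c', 'a']
'e': index 0 in ['e', 'b', 'c', 'a'] -> ['e', 'b', 'c', 'a']
'a': index 3 in ['e', 'b', 'c', 'a'] -> ['a', 'e', 'b', 'c']
'e': index 1 in ['a', 'e', 'b', 'c'] -> ['e', 'a', 'b', 'c']
'c': index 3 in ['e', 'a', 'b', 'c'] -> ['c', 'e', 'a', 'b']


Output: [2, 2, 3, 0, 3, 1, 3]


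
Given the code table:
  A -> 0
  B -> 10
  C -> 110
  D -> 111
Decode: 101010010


Decoding:
10 -> B
10 -> B
10 -> B
0 -> A
10 -> B


Result: BBBAB


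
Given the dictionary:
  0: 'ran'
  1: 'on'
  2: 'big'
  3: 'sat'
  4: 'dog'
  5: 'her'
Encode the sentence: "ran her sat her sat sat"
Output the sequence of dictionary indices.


Look up each word in the dictionary:
  'ran' -> 0
  'her' -> 5
  'sat' -> 3
  'her' -> 5
  'sat' -> 3
  'sat' -> 3

Encoded: [0, 5, 3, 5, 3, 3]


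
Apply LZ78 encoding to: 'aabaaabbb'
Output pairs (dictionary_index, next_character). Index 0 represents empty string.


LZ78 encoding steps:
Dictionary: {0: ''}
Step 1: w='' (idx 0), next='a' -> output (0, 'a'), add 'a' as idx 1
Step 2: w='a' (idx 1), next='b' -> output (1, 'b'), add 'ab' as idx 2
Step 3: w='a' (idx 1), next='a' -> output (1, 'a'), add 'aa' as idx 3
Step 4: w='ab' (idx 2), next='b' -> output (2, 'b'), add 'abb' as idx 4
Step 5: w='' (idx 0), next='b' -> output (0, 'b'), add 'b' as idx 5


Encoded: [(0, 'a'), (1, 'b'), (1, 'a'), (2, 'b'), (0, 'b')]


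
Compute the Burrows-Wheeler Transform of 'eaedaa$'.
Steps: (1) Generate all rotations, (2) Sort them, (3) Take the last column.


Rotations (sorted):
  0: $eaedaa -> last char: a
  1: a$eaeda -> last char: a
  2: aa$eaed -> last char: d
  3: aedaa$e -> last char: e
  4: daa$eae -> last char: e
  5: eaedaa$ -> last char: $
  6: edaa$ea -> last char: a


BWT = aadee$a


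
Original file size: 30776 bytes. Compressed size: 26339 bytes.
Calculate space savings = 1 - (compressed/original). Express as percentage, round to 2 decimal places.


ratio = compressed/original = 26339/30776 = 0.855829
savings = 1 - ratio = 1 - 0.855829 = 0.144171
as a percentage: 0.144171 * 100 = 14.42%

Space savings = 1 - 26339/30776 = 14.42%


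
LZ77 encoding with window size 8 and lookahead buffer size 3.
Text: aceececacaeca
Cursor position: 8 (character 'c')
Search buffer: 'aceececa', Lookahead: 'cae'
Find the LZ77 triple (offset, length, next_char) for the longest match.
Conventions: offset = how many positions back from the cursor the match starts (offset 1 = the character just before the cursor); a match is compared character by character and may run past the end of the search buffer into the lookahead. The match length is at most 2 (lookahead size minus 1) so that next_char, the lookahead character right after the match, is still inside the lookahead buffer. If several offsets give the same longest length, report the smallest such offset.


Try each offset into the search buffer:
  offset=1 (pos 7, char 'a'): match length 0
  offset=2 (pos 6, char 'c'): match length 2
  offset=3 (pos 5, char 'e'): match length 0
  offset=4 (pos 4, char 'c'): match length 1
  offset=5 (pos 3, char 'e'): match length 0
  offset=6 (pos 2, char 'e'): match length 0
  offset=7 (pos 1, char 'c'): match length 1
  offset=8 (pos 0, char 'a'): match length 0
Longest match has length 2 at offset 2.
next_char = character at position 8 + 2 = 10 -> 'e'

Best match: offset=2, length=2 (matching 'ca' starting at position 6)
LZ77 triple: (2, 2, 'e')


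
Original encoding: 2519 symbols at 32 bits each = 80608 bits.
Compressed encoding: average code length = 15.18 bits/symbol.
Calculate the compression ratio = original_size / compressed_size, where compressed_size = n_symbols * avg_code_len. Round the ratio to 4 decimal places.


original_size = n_symbols * orig_bits = 2519 * 32 = 80608 bits
compressed_size = n_symbols * avg_code_len = 2519 * 15.18 = 38238.42 bits
ratio = original_size / compressed_size = 80608 / 38238.42 = 2.108

Compression ratio = 2.108


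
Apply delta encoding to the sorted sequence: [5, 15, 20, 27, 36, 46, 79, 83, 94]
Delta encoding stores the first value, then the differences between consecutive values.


First value: 5
Deltas:
  15 - 5 = 10
  20 - 15 = 5
  27 - 20 = 7
  36 - 27 = 9
  46 - 36 = 10
  79 - 46 = 33
  83 - 79 = 4
  94 - 83 = 11


Delta encoded: [5, 10, 5, 7, 9, 10, 33, 4, 11]


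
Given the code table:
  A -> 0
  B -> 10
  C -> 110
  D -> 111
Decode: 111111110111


Decoding:
111 -> D
111 -> D
110 -> C
111 -> D


Result: DDCD


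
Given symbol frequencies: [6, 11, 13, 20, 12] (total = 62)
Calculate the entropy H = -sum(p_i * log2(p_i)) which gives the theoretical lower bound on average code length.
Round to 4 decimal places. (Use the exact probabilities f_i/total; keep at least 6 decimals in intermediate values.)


Per-symbol terms -p_i * log2(p_i) with p_i = f_i/62:
  p = 6/62 = 0.096774: log2(p) = -3.369234, -p*log2(p) = 0.326055
  p = 11/62 = 0.177419: log2(p) = -2.494765, -p*log2(p) = 0.442620
  p = 13/62 = 0.209677: log2(p) = -2.253757, -p*log2(p) = 0.472562
  p = 20/62 = 0.322581: log2(p) = -1.632268, -p*log2(p) = 0.526538
  p = 12/62 = 0.193548: log2(p) = -2.369234, -p*log2(p) = 0.458561
H = 0.326055 + 0.442620 + 0.472562 + 0.526538 + 0.458561 = 2.226336

H = 2.2263 bits/symbol


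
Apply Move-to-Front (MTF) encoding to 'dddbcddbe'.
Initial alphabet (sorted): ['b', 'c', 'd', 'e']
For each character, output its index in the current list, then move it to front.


MTF encoding:
'd': index 2 in ['b', 'c', 'd', 'e'] -> ['d', 'b', 'c', 'e']
'd': index 0 in ['d', 'b', 'c', 'e'] -> ['d', 'b', 'c', 'e']
'd': index 0 in ['d', 'b', 'c', 'e'] -> ['d', 'b', 'c', 'e']
'b': index 1 in ['d', 'b', 'c', 'e'] -> ['b', 'd', 'c', 'e']
'c': index 2 in ['b', 'd', 'c', 'e'] -> ['c', 'b', 'd', 'e']
'd': index 2 in ['c', 'b', 'd', 'e'] -> ['d', 'c', 'b', 'e']
'd': index 0 in ['d', 'c', 'b', 'e'] -> ['d', 'c', 'b', 'e']
'b': index 2 in ['d', 'c', 'b', 'e'] -> ['b', 'd', 'c', 'e']
'e': index 3 in ['b', 'd', 'c', 'e'] -> ['e', 'b', 'd', 'c']


Output: [2, 0, 0, 1, 2, 2, 0, 2, 3]


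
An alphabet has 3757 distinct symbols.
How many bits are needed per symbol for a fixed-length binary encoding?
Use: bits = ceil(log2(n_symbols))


log2(3757) = 11.8754
Bracket: 2^11 = 2048 < 3757 <= 2^12 = 4096
So ceil(log2(3757)) = 12

bits = ceil(log2(3757)) = ceil(11.8754) = 12 bits


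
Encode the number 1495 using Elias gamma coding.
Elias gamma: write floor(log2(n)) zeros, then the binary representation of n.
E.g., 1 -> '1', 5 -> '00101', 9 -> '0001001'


num_bits = floor(log2(1495)) + 1 = 11
leading_zeros = num_bits - 1 = 10
binary(1495) = 10111010111

Elias gamma(1495) = '0000000000' + '10111010111' = 000000000010111010111 (21 bits)


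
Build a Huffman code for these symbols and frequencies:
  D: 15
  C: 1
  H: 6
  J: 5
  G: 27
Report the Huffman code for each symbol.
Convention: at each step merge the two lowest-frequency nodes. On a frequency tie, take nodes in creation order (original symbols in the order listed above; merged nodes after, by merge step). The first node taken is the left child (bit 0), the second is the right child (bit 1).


Huffman tree construction:
Step 1: Merge C(1) + J(5) = 6
Step 2: Merge H(6) + (C+J)(6) = 12
Step 3: Merge (H+(C+J))(12) + D(15) = 27
Step 4: Merge G(27) + ((H+(C+J))+D)(27) = 54
Read each symbol's code off the tree from the root (left child = 0, right child = 1).

Codes:
  D: 11 (length 2)
  C: 1010 (length 4)
  H: 100 (length 3)
  J: 1011 (length 4)
  G: 0 (length 1)
Average code length: 99/54 = 1.8333 bits/symbol


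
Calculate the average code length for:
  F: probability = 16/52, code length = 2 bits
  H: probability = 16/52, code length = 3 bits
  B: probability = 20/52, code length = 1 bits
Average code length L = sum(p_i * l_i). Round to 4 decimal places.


Weighted contributions p_i * l_i:
  F: (16/52) * 2 = 32/52
  H: (16/52) * 3 = 48/52
  B: (20/52) * 1 = 20/52
Sum = (32 + 48 + 20)/52 = 100/52

L = 100/52 = 1.9231 bits/symbol


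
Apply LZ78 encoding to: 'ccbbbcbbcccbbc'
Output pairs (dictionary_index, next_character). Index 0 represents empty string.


LZ78 encoding steps:
Dictionary: {0: ''}
Step 1: w='' (idx 0), next='c' -> output (0, 'c'), add 'c' as idx 1
Step 2: w='c' (idx 1), next='b' -> output (1, 'b'), add 'cb' as idx 2
Step 3: w='' (idx 0), next='b' -> output (0, 'b'), add 'b' as idx 3
Step 4: w='b' (idx 3), next='c' -> output (3, 'c'), add 'bc' as idx 4
Step 5: w='b' (idx 3), next='b' -> output (3, 'b'), add 'bb' as idx 5
Step 6: w='c' (idx 1), next='c' -> output (1, 'c'), add 'cc' as idx 6
Step 7: w='cb' (idx 2), next='b' -> output (2, 'b'), add 'cbb' as idx 7
Step 8: w='c' (idx 1), end of input -> output (1, '')


Encoded: [(0, 'c'), (1, 'b'), (0, 'b'), (3, 'c'), (3, 'b'), (1, 'c'), (2, 'b'), (1, '')]


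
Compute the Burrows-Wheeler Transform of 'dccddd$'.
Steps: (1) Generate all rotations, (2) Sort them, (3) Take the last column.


Rotations (sorted):
  0: $dccddd -> last char: d
  1: ccddd$d -> last char: d
  2: cddd$dc -> last char: c
  3: d$dccdd -> last char: d
  4: dccddd$ -> last char: $
  5: dd$dccd -> last char: d
  6: ddd$dcc -> last char: c


BWT = ddcd$dc


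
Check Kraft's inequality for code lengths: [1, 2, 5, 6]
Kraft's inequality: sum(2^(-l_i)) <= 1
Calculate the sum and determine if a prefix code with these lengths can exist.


Sum = 2^(-1) + 2^(-2) + 2^(-5) + 2^(-6)
    = 0.5 + 0.25 + 0.03125 + 0.015625
    = 51/64 = 0.796875
Since 0.796875 <= 1, Kraft's inequality IS satisfied.
A prefix code with these lengths CAN exist.

Kraft sum = 0.796875. Satisfied.


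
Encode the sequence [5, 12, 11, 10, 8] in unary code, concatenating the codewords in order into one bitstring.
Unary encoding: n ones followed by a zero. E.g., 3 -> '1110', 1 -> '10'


Encode each number as n ones followed by a terminating 0:
  5 -> 111110 (6 bits)
  12 -> 1111111111110 (13 bits)
  11 -> 111111111110 (12 bits)
  10 -> 11111111110 (11 bits)
  8 -> 111111110 (9 bits)
Total length = 6 + 13 + 12 + 11 + 9 = 51 bits.

Unary([5, 12, 11, 10, 8]) = 111110111111111111011111111111011111111110111111110 (51 bits)


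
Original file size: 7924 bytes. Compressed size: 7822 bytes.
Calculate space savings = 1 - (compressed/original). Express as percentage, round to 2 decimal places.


ratio = compressed/original = 7822/7924 = 0.987128
savings = 1 - ratio = 1 - 0.987128 = 0.012872
as a percentage: 0.012872 * 100 = 1.29%

Space savings = 1 - 7822/7924 = 1.29%


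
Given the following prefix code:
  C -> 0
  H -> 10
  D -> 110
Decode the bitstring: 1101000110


Decoding step by step:
Bits 110 -> D
Bits 10 -> H
Bits 0 -> C
Bits 0 -> C
Bits 110 -> D


Decoded message: DHCCD


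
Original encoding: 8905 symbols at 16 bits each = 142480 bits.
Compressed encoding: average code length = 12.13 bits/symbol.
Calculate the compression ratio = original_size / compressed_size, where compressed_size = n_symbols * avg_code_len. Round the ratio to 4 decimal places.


original_size = n_symbols * orig_bits = 8905 * 16 = 142480 bits
compressed_size = n_symbols * avg_code_len = 8905 * 12.13 = 108017.65 bits
ratio = original_size / compressed_size = 142480 / 108017.65 = 1.319

Compression ratio = 1.319


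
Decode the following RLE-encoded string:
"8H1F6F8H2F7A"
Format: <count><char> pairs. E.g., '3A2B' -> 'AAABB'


Expanding each <count><char> pair:
  8H -> 'HHHHHHHH'
  1F -> 'F'
  6F -> 'FFFFFF'
  8H -> 'HHHHHHHH'
  2F -> 'FF'
  7A -> 'AAAAAAA'

Decoded = HHHHHHHHFFFFFFFHHHHHHHHFFAAAAAAA


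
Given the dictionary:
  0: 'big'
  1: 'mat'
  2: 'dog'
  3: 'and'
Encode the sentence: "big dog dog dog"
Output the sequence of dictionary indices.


Look up each word in the dictionary:
  'big' -> 0
  'dog' -> 2
  'dog' -> 2
  'dog' -> 2

Encoded: [0, 2, 2, 2]


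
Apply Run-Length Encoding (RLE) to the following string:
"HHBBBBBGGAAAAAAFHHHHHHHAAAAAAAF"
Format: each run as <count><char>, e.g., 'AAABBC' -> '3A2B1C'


Scanning runs left to right:
  i=0: run of 'H' x 2 -> '2H'
  i=2: run of 'B' x 5 -> '5B'
  i=7: run of 'G' x 2 -> '2G'
  i=9: run of 'A' x 6 -> '6A'
  i=15: run of 'F' x 1 -> '1F'
  i=16: run of 'H' x 7 -> '7H'
  i=23: run of 'A' x 7 -> '7A'
  i=30: run of 'F' x 1 -> '1F'

RLE = 2H5B2G6A1F7H7A1F
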